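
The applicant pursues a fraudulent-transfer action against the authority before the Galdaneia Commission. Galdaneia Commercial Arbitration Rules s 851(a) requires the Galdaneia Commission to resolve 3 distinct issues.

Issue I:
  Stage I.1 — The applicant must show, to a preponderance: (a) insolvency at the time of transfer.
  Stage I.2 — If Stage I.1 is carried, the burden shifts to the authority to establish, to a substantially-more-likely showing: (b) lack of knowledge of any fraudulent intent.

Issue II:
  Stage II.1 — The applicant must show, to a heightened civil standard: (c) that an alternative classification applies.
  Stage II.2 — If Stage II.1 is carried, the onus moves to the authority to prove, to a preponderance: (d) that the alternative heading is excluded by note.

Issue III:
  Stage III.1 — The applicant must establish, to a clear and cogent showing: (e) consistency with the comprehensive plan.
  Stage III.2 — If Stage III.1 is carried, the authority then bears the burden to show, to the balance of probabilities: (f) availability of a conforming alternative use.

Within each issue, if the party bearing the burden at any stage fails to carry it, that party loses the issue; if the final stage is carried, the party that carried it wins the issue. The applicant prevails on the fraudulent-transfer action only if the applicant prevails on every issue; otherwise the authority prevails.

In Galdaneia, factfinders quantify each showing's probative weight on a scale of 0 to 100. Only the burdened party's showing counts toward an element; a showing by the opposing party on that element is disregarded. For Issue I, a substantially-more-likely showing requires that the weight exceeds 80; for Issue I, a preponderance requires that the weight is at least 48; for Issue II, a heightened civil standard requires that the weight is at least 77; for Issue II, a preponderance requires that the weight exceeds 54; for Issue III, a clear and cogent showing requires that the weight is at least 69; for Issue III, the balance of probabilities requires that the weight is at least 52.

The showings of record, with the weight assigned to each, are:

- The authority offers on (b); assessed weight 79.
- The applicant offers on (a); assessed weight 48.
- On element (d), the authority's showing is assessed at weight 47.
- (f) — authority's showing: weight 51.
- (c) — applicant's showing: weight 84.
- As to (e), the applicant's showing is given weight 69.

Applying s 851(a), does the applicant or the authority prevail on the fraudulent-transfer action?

— Issue I —
At Stage I.1 the applicant must meet a preponderance (weight is at least 48): on (a) the weight is 48, which does reach 48, so (a) meets the standard.
  All elements met. The burden passes to the authority.
At Stage I.2 the authority must meet a substantially-more-likely showing (weight exceeds 80): on (b) the weight is 79, ≤ 80, so (b) does not meet the standard.
  Stage I.2 not carried; the authority fails its burden.
So the applicant prevails on this issue.
— Issue II —
Stage II.1 — burden on applicant; standard: a heightened civil standard (weight is at least 77).
    (c): 84 ≥ 77 [met]
  The applicant carries Stage II.1; the authority now bears the burden.
Stage II.2 — burden on authority; standard: a preponderance (weight exceeds 54).
    (d): 47 ≤ 54 [not met]
  Not every element is met, so the authority fails to carry Stage II.2.
The analysis ends at Stage II.2; the applicant prevails on this issue.
— Issue III —
Stage III.1 — burden on applicant; standard: a clear and cogent showing (weight is at least 69).
    (e): 69 ≥ 69 [met]
  Stage III.1 is satisfied; the onus moves to the authority.
Stage III.2 — burden on authority; standard: the balance of probabilities (weight is at least 52).
    (f): 51 < 52 [not met]
  Stage III.2 not carried; the authority fails its burden.
The analysis ends at Stage III.2; the applicant prevails on this issue.
Per-issue: Issue I → applicant; Issue II → applicant; Issue III → applicant. The applicant must prevail on every issue; overall, the applicant prevails.

applicant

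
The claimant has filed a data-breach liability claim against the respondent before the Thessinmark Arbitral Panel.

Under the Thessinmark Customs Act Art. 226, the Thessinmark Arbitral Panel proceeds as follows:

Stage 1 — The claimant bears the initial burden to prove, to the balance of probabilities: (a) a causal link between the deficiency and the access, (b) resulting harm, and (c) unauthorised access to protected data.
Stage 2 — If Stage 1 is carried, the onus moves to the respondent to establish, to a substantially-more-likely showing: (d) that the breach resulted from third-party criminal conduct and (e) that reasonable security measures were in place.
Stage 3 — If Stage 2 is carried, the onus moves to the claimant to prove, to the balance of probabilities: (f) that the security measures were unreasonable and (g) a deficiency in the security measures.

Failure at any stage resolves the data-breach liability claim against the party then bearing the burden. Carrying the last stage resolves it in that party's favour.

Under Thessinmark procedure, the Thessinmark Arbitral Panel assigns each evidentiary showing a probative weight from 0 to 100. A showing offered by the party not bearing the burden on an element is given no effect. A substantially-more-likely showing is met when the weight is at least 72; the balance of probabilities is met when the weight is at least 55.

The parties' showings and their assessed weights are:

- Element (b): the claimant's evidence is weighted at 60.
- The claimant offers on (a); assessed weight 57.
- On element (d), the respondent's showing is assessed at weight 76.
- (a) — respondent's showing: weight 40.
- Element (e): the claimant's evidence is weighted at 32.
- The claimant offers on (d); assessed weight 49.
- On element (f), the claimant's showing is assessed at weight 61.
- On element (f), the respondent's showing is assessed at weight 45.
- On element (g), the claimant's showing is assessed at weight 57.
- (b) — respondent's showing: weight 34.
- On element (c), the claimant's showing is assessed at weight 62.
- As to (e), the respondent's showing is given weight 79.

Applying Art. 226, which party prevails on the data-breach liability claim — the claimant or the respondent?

claimant

Stage 1 — burden on claimant; standard: the balance of probabilities (weight is at least 55).
    (a): 57 (respondent's 40 disregarded) ≥ 55 [met]
    (b): 60 (respondent's 34 disregarded) ≥ 55 [met]
    (c): 62 ≥ 55 [met]
  Stage 1 is satisfied; the onus moves to the respondent.
Stage 2 — burden on respondent; standard: a substantially-more-likely showing (weight is at least 72).
    (d): 76 (claimant's 49 disregarded) ≥ 72 [met]
    (e): 79 (claimant's 32 disregarded) ≥ 72 [met]
  Stage 2 carried; the burden shifts to the claimant.
Stage 3 — burden on claimant; standard: the balance of probabilities (weight is at least 55).
    (f): 61 (respondent's 45 disregarded) ≥ 55 [met]
    (g): 57 ≥ 55 [met]
  The claimant carries the last stage.
With every stage satisfied, the claimant prevails.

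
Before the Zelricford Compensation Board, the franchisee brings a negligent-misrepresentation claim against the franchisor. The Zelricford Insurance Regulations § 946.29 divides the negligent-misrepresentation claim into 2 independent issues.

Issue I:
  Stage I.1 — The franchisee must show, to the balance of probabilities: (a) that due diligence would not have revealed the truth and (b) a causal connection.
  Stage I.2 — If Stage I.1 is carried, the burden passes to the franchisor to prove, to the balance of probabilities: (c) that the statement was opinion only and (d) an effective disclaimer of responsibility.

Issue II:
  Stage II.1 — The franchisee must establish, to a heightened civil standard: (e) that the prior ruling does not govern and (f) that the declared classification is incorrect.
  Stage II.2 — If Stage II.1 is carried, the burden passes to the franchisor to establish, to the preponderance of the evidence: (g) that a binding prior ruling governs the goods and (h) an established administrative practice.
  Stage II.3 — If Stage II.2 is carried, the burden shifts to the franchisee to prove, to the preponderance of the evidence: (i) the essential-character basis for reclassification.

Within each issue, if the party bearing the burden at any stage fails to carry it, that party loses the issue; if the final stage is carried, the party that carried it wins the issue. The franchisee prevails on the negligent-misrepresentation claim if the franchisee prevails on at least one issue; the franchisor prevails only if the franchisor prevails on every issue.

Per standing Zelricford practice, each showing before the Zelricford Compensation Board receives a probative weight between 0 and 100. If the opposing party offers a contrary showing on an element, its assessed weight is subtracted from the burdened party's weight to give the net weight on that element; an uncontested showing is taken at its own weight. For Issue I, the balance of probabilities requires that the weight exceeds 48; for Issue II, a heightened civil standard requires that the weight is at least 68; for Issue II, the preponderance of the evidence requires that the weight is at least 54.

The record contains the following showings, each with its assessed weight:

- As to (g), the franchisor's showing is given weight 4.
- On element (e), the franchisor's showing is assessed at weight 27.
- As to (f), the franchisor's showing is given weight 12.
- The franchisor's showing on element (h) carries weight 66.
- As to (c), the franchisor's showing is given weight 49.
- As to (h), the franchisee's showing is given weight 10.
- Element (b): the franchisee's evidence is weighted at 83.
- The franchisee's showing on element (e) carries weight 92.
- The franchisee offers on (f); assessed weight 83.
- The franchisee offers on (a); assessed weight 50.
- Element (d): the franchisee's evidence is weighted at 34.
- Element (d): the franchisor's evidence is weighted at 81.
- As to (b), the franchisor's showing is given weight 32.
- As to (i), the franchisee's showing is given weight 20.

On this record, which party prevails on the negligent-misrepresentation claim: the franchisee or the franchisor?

franchisee

— Issue I —
Stage I.1 (franchisee, the balance of probabilities, weight exceeds 48): (a) 50 > 48 — meets; (b) net 83−32=51 > 48 — meets.
  Stage I.1 carried; the burden shifts to the franchisor.
Stage I.2 (franchisor, the balance of probabilities, weight exceeds 48): (c) 49 > 48 — meets; (d) net 81−34=47 ≤ 48 — fails.
  Not every element is met, so the franchisor fails to carry Stage I.2.
So the franchisee prevails on this issue.
— Issue II —
At Stage II.1 the franchisee must meet a heightened civil standard (weight is at least 68): on (e) the weight is 92 less the opposing 27 gives net 65, which does not reach 68, so (e) does not meet the standard; on (f) the weight is 83 less the opposing 12 gives net 71, ≥ 68, so (f) meets the standard.
  Not every element is met, so the franchisee fails to carry Stage II.1.
So the franchisor prevails on this issue.
Per-issue: Issue I → franchisee; Issue II → franchisor. The franchisee must prevail on at least one issue; overall, the franchisee prevails.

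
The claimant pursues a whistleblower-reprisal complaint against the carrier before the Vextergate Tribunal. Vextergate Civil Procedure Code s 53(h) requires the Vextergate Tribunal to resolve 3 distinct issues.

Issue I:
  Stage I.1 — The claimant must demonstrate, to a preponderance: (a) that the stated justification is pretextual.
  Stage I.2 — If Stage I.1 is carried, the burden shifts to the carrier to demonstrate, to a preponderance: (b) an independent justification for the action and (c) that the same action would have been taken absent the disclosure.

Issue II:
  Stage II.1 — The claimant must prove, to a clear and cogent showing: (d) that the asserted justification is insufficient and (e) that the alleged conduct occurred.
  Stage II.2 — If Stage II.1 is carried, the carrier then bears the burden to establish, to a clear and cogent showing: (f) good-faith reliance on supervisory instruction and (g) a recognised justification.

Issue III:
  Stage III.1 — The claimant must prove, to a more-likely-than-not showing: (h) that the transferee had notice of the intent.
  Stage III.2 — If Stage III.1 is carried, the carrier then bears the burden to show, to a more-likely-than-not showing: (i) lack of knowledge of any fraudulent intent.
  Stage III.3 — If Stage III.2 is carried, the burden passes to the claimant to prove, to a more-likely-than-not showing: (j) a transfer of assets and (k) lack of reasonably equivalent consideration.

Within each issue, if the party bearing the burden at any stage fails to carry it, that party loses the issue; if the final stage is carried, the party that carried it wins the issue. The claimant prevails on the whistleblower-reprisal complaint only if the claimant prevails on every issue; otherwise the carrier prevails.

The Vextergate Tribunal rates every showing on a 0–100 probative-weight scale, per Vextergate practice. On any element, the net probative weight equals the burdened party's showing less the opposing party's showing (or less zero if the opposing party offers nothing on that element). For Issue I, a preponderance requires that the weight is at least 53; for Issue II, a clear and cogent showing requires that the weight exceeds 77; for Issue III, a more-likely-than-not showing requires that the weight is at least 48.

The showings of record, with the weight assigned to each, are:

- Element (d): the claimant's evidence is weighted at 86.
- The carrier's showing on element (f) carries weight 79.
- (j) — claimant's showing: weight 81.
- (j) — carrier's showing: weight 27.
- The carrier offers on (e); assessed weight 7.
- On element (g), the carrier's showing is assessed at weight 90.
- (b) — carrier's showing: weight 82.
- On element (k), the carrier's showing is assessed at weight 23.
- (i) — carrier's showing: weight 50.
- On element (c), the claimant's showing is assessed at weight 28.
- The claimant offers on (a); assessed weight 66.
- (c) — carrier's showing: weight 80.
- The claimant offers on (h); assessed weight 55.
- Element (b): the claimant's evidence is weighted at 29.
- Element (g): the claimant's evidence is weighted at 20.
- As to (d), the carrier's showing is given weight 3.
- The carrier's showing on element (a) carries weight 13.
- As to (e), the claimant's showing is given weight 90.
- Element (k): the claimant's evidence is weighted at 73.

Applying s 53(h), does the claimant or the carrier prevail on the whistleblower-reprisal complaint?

claimant

— Issue I —
Stage I.1 (claimant, a preponderance, weight is at least 53): (a) net 66−13=53 ≥ 53 — meets.
  The claimant carries Stage I.1; the carrier now bears the burden.
Stage I.2 (carrier, a preponderance, weight is at least 53): (b) net 82−29=53 ≥ 53 — meets; (c) net 80−28=52 < 53 — fails.
  Stage I.2 not carried; the carrier fails its burden.
The claimant prevails on this issue.
— Issue II —
Stage II.1 — burden on claimant; standard: a clear and cogent showing (weight exceeds 77).
    (d): 86 − 3 = 83 > 77 [met]
    (e): 90 − 7 = 83 > 77 [met]
  Stage II.1 is satisfied; the onus moves to the carrier.
Stage II.2 — burden on carrier; standard: a clear and cogent showing (weight exceeds 77).
    (f): 79 > 77 [met]
    (g): 90 − 20 = 70 ≤ 77 [not met]
  The carrier does not carry Stage II.2.
So the claimant prevails on this issue.
— Issue III —
At Stage III.1 the claimant must meet a more-likely-than-not showing (weight is at least 48): on (h) the weight is 55, ≥ 48, so (h) meets the standard.
  All elements met. The burden passes to the carrier.
At Stage III.2 the carrier must meet a more-likely-than-not showing (weight is at least 48): on (i) the weight is 50, which does reach 48, so (i) meets the standard.
  Stage III.2 carried; the burden shifts to the claimant.
At Stage III.3 the claimant must meet a more-likely-than-not showing (weight is at least 48): on (j) the weight is 81 less the opposing 27 gives net 54, which does reach 48, so (j) meets the standard; on (k) the weight is 73 less the opposing 23 gives net 50, which does reach 48, so (k) meets the standard.
  All elements met at the final stage.
With every stage satisfied, the claimant prevails on this issue.
Per-issue: Issue I → claimant; Issue II → claimant; Issue III → claimant. The claimant must prevail on every issue; overall, the claimant prevails.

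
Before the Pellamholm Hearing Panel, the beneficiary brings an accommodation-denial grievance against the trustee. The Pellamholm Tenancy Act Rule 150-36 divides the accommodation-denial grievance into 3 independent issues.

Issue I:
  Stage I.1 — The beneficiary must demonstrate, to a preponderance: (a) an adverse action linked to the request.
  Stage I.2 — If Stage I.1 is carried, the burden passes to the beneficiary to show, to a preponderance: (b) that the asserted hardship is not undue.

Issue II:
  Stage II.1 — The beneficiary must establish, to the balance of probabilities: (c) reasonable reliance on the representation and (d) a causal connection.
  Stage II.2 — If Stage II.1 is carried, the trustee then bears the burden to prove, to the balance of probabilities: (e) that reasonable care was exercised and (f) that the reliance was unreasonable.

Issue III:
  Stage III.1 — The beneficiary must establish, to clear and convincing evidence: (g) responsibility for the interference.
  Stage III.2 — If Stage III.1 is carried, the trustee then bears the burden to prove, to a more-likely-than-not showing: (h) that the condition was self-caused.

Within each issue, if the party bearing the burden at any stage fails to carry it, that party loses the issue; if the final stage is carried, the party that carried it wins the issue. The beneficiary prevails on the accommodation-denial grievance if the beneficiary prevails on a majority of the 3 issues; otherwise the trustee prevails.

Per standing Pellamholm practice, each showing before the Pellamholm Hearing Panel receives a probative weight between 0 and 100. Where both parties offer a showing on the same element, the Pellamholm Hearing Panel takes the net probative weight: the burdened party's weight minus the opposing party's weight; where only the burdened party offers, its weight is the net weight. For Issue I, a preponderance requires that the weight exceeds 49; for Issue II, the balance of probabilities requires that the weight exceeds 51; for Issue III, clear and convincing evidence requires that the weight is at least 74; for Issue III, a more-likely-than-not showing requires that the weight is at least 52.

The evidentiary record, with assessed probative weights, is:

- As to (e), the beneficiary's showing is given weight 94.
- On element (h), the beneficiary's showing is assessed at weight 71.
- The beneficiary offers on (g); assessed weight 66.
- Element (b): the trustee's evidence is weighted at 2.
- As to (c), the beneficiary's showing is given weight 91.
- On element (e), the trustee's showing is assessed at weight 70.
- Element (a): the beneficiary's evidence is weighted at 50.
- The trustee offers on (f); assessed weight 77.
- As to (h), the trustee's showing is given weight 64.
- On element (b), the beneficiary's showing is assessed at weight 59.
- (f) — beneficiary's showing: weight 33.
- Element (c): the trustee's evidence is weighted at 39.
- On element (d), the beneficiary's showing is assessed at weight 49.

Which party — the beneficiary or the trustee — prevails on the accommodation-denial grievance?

trustee

— Issue I —
Stage I.1 (beneficiary, a preponderance, weight exceeds 49): (a) 50 > 49 — meets.
  All elements met. The beneficiary retains the burden for Stage I.2.
Stage I.2 (beneficiary, a preponderance, weight exceeds 49): (b) net 59−2=57 > 49 — meets.
  Stage I.2 carried; the final stage is satisfied.
With every stage satisfied, the beneficiary prevails on this issue.
— Issue II —
Stage II.1 — burden on beneficiary; standard: the balance of probabilities (weight exceeds 51).
    (c): 91 − 39 = 52 > 51 [met]
    (d): 49 ≤ 51 [not met]
  Stage II.1 not carried; the beneficiary fails its burden.
So the trustee prevails on this issue.
— Issue III —
Stage III.1 (beneficiary, clear and convincing evidence, weight is at least 74): (g) 66 < 74 — fails.
  The beneficiary does not carry Stage III.1.
The analysis ends at Stage III.1; the trustee prevails on this issue.
Per-issue: Issue I → beneficiary; Issue II → trustee; Issue III → trustee. The beneficiary must prevail on a majority of issues; overall, the trustee prevails.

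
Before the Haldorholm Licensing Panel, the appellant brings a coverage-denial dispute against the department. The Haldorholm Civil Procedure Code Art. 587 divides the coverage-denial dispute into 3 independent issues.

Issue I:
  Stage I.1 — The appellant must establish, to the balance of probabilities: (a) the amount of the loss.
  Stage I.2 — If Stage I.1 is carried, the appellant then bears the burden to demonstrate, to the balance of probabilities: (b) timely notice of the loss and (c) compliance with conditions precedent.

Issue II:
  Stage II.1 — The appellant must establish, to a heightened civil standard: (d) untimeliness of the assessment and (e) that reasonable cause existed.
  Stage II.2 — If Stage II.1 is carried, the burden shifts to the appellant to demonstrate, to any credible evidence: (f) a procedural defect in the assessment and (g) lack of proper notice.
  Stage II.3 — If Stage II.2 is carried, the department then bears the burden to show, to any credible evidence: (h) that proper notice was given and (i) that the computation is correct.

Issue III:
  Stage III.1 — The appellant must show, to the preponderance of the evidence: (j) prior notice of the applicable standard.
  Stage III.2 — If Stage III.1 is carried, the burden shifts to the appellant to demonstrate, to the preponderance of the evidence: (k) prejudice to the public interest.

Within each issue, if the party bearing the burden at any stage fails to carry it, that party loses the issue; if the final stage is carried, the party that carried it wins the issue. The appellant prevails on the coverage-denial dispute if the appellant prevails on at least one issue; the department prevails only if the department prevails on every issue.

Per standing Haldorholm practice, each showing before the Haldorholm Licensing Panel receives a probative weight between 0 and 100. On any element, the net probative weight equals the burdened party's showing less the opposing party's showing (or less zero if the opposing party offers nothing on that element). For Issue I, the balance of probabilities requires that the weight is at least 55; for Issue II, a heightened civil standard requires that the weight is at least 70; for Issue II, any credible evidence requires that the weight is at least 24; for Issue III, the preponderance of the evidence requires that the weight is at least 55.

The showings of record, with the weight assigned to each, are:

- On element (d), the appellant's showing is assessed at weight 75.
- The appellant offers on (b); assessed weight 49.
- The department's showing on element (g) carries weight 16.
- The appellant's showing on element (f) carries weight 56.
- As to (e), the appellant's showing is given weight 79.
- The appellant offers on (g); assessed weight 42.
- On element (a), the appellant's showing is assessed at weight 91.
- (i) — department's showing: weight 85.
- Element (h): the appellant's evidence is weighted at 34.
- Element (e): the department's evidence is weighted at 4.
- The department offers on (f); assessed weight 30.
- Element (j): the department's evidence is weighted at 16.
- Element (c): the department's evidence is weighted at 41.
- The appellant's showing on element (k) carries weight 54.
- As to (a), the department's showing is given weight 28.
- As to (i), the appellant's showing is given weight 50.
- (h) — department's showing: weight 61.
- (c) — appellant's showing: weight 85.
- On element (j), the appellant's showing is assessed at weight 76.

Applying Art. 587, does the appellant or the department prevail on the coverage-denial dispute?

— Issue I —
At Stage I.1 the appellant must meet the balance of probabilities (weight is at least 55): on (a) the weight is 91 less the opposing 28 gives net 63, which does reach 55, so (a) meets the standard.
  Stage I.1 carried; the burden remains with the appellant.
At Stage I.2 the appellant must meet the balance of probabilities (weight is at least 55): on (b) the weight is 49, which does not reach 55, so (b) does not meet the standard; on (c) the weight is 85 less the opposing 41 gives net 44, < 55, so (c) does not meet the standard.
  Stage I.2 not carried; the appellant fails its burden.
So the department prevails on this issue.
— Issue II —
At Stage II.1 the appellant must meet a heightened civil standard (weight is at least 70): on (d) the weight is 75, which does reach 70, so (d) meets the standard; on (e) the weight is 79 less the opposing 4 gives net 75, ≥ 70, so (e) meets the standard.
  All elements met. The appellant retains the burden for Stage II.2.
At Stage II.2 the appellant must meet any credible evidence (weight is at least 24): on (f) the weight is 56 less the opposing 30 gives net 26, ≥ 24, so (f) meets the standard; on (g) the weight is 42 less the opposing 16 gives net 26, ≥ 24, so (g) meets the standard.
  Stage II.2 carried; the burden shifts to the department.
At Stage II.3 the department must meet any credible evidence (weight is at least 24): on (h) the weight is 61 less the opposing 34 gives net 27, which does reach 24, so (h) meets the standard; on (i) the weight is 85 less the opposing 50 gives net 35, which does reach 24, so (i) meets the standard.
  Stage II.3 carried; the final stage is satisfied.
Every stage carried; the department prevails on this issue.
— Issue III —
Stage III.1 — burden on appellant; standard: the preponderance of the evidence (weight is at least 55).
    (j): 76 − 16 = 60 ≥ 55 [met]
  Stage III.1 carried; the burden remains with the appellant.
Stage III.2 — burden on appellant; standard: the preponderance of the evidence (weight is at least 55).
    (k): 54 < 55 [not met]
  The appellant does not carry Stage III.2.
So the department prevails on this issue.
Per-issue: Issue I → department; Issue II → department; Issue III → department. The appellant must prevail on at least one issue; overall, the department prevails.

department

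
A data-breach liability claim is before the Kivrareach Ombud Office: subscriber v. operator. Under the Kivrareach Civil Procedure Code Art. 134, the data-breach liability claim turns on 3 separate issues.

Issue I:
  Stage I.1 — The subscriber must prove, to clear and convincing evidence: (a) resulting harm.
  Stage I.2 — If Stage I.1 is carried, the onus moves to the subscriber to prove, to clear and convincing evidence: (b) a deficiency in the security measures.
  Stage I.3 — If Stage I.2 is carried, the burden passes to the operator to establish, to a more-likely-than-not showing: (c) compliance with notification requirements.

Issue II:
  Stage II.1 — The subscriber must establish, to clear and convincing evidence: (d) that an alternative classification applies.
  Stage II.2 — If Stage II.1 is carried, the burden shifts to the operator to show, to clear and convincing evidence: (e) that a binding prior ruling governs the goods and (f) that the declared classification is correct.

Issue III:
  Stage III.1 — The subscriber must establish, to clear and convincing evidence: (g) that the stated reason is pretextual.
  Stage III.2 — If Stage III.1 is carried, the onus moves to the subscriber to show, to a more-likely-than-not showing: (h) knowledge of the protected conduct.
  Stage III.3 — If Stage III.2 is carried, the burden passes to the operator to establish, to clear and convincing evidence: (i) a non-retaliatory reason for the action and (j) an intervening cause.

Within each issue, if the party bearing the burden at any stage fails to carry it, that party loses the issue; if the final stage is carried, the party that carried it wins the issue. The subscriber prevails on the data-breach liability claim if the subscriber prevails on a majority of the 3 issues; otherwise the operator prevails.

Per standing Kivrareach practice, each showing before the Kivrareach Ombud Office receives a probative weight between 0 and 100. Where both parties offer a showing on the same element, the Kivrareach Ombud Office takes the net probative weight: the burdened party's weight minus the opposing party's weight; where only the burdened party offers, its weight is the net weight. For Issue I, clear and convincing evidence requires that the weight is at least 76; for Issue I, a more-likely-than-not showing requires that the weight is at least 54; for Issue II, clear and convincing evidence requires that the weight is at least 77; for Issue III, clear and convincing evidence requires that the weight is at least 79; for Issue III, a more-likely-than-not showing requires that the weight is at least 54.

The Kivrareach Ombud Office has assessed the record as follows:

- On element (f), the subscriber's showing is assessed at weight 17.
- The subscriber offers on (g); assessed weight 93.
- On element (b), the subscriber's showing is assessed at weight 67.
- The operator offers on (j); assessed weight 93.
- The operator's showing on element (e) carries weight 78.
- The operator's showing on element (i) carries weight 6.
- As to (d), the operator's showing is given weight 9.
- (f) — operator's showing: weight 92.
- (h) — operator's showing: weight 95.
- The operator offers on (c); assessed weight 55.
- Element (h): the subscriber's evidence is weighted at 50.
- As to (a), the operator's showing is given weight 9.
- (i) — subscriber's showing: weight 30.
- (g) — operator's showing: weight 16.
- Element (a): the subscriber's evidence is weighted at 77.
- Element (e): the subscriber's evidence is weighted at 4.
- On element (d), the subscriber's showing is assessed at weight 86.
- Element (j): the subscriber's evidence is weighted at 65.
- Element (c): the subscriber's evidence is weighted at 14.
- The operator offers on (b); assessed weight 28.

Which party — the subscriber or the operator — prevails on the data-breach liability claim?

— Issue I —
Stage I.1 — burden on subscriber; standard: clear and convincing evidence (weight is at least 76).
    (a): 77 − 9 = 68 < 76 [not met]
  The subscriber does not carry Stage I.1.
The operator prevails on this issue.
— Issue II —
At Stage II.1 the subscriber must meet clear and convincing evidence (weight is at least 77): on (d) the weight is 86 less the opposing 9 gives net 77, which does reach 77, so (d) meets the standard.
  Stage II.1 carried; the burden shifts to the operator.
At Stage II.2 the operator must meet clear and convincing evidence (weight is at least 77): on (e) the weight is 78 less the opposing 4 gives net 74, which does not reach 77, so (e) does not meet the standard; on (f) the weight is 92 less the opposing 17 gives net 75, which does not reach 77, so (f) does not meet the standard.
  Not every element is met, so the operator fails to carry Stage II.2.
So the subscriber prevails on this issue.
— Issue III —
At Stage III.1 the subscriber must meet clear and convincing evidence (weight is at least 79): on (g) the weight is 93 less the opposing 16 gives net 77, which does not reach 79, so (g) does not meet the standard.
  Stage III.1 not carried; the subscriber fails its burden.
The operator prevails on this issue.
Per-issue: Issue I → operator; Issue II → subscriber; Issue III → operator. The subscriber must prevail on a majority of issues; overall, the operator prevails.

operator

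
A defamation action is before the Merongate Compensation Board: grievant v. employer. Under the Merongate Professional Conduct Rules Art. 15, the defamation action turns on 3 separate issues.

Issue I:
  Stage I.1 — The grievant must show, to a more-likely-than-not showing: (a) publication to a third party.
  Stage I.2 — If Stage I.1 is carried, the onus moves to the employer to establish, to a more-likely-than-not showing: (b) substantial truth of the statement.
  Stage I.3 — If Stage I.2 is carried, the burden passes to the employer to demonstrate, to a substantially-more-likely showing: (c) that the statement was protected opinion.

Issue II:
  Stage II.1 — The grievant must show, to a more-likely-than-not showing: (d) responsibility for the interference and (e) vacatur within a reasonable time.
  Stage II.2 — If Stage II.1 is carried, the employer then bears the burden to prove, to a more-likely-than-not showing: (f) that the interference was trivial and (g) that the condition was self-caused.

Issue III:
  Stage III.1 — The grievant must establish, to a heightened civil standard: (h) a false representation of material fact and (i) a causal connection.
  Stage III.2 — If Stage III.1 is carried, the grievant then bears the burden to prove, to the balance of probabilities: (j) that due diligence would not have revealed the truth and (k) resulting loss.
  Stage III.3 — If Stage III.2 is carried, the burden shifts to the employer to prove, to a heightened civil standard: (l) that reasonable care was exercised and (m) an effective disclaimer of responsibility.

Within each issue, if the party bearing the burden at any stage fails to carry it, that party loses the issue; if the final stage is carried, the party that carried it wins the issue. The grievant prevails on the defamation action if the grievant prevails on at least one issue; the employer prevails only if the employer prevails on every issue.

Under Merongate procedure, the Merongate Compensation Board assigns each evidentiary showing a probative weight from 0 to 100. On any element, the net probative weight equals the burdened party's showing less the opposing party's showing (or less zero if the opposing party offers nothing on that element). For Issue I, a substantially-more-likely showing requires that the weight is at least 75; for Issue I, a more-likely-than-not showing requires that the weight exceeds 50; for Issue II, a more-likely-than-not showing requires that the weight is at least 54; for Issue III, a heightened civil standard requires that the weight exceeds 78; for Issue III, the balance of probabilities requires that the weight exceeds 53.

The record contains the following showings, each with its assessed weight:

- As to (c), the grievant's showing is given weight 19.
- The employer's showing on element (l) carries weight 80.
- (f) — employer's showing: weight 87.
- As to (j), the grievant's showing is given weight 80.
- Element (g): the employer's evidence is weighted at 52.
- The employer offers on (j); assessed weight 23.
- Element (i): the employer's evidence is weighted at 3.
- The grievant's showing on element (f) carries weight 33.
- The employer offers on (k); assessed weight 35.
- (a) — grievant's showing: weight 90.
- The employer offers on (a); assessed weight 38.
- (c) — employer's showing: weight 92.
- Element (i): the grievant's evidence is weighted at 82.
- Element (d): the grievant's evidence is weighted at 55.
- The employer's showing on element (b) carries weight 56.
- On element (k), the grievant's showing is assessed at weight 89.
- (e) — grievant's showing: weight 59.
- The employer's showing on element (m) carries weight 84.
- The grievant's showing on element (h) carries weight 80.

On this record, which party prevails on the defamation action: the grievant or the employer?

— Issue I —
Stage I.1 (grievant, a more-likely-than-not showing, weight exceeds 50): (a) net 90−38=52 > 50 — meets.
  The grievant carries Stage I.1; the employer now bears the burden.
Stage I.2 (employer, a more-likely-than-not showing, weight exceeds 50): (b) 56 > 50 — meets.
  All elements met. The employer retains the burden for Stage I.3.
Stage I.3 (employer, a substantially-more-likely showing, weight is at least 75): (c) net 92−19=73 < 75 — fails.
  The employer does not carry Stage I.3.
So the grievant prevails on this issue.
— Issue II —
Stage II.1 (grievant, a more-likely-than-not showing, weight is at least 54): (d) 55 ≥ 54 — meets; (e) 59 ≥ 54 — meets.
  The grievant carries Stage II.1; the employer now bears the burden.
Stage II.2 (employer, a more-likely-than-not showing, weight is at least 54): (f) net 87−33=54 ≥ 54 — meets; (g) 52 < 54 — fails.
  Not every element is met, so the employer fails to carry Stage II.2.
The grievant prevails on this issue.
— Issue III —
Stage III.1 — burden on grievant; standard: a heightened civil standard (weight exceeds 78).
    (h): 80 > 78 [met]
    (i): 82 − 3 = 79 > 78 [met]
  All elements met. The grievant retains the burden for Stage III.2.
Stage III.2 — burden on grievant; standard: the balance of probabilities (weight exceeds 53).
    (j): 80 − 23 = 57 > 53 [met]
    (k): 89 − 35 = 54 > 53 [met]
  The grievant carries Stage III.2; the employer now bears the burden.
Stage III.3 — burden on employer; standard: a heightened civil standard (weight exceeds 78).
    (l): 80 > 78 [met]
    (m): 84 > 78 [met]
  Stage III.3 carried; the final stage is satisfied.
Every stage carried; the employer prevails on this issue.
Per-issue: Issue I → grievant; Issue II → grievant; Issue III → employer. The grievant must prevail on at least one issue; overall, the grievant prevails.

grievant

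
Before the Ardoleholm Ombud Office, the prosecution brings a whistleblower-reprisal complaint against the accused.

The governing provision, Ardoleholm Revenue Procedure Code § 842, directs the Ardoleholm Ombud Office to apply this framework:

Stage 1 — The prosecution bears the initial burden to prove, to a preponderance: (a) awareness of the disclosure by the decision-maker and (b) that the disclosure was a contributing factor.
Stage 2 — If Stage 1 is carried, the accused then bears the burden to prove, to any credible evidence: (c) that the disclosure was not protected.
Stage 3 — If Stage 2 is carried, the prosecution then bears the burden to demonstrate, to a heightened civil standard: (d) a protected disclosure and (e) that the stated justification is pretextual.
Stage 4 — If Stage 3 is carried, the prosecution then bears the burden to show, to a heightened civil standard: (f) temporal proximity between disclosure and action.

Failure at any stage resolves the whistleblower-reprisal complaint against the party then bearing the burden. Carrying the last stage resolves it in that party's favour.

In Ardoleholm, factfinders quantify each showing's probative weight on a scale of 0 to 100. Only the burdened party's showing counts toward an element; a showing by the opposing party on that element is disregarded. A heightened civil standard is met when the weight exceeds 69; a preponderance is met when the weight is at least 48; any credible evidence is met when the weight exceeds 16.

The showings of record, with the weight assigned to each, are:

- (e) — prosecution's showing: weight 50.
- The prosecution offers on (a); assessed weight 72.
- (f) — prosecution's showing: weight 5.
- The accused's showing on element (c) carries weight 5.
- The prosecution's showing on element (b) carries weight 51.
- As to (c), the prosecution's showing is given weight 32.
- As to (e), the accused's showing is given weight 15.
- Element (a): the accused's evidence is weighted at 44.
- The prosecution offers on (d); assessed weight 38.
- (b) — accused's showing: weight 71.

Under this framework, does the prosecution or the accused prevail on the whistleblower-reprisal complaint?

prosecution

At Stage 1 the prosecution must meet a preponderance (weight is at least 48): on (a) the weight is 72 (the accused's 44 is given no effect), which does reach 48, so (a) meets the standard; on (b) the weight is 51 (the accused's 71 is given no effect), which does reach 48, so (b) meets the standard.
  Stage 1 carried; the burden shifts to the accused.
At Stage 2 the accused must meet any credible evidence (weight exceeds 16): on (c) the weight is 5 (the prosecution's 32 is given no effect), ≤ 16, so (c) does not meet the standard.
  Not every element is met, so the accused fails to carry Stage 2.
So the prosecution prevails.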